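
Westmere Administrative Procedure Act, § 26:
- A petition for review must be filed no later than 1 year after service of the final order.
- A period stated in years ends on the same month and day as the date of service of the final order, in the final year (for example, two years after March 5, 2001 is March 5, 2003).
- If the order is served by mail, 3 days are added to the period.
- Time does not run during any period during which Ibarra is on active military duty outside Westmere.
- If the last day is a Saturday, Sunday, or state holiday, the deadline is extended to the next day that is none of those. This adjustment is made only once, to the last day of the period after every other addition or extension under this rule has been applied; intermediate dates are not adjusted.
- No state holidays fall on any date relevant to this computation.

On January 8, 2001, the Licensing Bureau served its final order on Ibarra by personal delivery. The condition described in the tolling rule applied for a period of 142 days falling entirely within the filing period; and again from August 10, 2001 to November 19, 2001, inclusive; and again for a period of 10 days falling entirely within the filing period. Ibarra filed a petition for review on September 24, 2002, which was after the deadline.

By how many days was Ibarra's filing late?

5 days

1 year after January 8, 2001 is January 8, 2002.
Service was not by mail, so no mail extension applies.
Tolling adds 142 days: January 8, 2002 + 142 days = May 30, 2002.
From August 10, 2001 through November 19, 2001 inclusive is 102 days; tolling adds 102 days: May 30, 2002 + 102 days = September 9, 2002.
Tolling adds 10 days: September 9, 2002 + 10 days = September 19, 2002.
September 19, 2002 is a Thursday and not a state holiday, so no extension applies.
The deadline is September 19, 2002; from September 19, 2002 to September 24, 2002 is 5 days.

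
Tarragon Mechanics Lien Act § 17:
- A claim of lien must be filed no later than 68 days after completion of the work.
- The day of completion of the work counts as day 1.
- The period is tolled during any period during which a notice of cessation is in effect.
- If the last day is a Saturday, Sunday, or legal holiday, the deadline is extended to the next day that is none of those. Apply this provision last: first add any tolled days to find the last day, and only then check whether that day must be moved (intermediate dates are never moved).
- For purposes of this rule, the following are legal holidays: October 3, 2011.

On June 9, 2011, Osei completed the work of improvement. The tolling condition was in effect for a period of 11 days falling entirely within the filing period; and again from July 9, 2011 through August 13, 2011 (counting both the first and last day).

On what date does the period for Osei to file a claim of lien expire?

Counting June 9, 2011 as day 1, day 68 is August 15, 2011.
Tolling adds 11 days: August 15, 2011 + 11 days = August 26, 2011.
From July 9, 2011 through August 13, 2011 inclusive is 36 days; tolling adds 36 days: August 26, 2011 + 36 days = October 1, 2011.
October 1, 2011 is Saturday; October 2, 2011 is Sunday; October 3, 2011 is a listed holiday. The next qualifying day is October 4, 2011.

October 4, 2011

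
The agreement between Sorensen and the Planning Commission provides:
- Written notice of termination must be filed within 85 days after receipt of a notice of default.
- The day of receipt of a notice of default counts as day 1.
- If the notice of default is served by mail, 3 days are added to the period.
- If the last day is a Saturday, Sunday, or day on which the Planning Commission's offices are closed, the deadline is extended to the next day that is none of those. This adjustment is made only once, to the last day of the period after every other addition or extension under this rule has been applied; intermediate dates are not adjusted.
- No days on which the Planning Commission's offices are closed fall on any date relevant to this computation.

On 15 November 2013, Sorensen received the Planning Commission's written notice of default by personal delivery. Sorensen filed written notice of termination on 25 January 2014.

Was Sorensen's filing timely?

Counting 15 November 2013 as day 1, day 85 is February 7, 2014.
Service was not by mail, so no mail extension applies.
February 7, 2014 is a Friday and not a day on which the Planning Commission's offices are closed, so no extension applies.
The deadline is February 7, 2014; the filing on January 25, 2014 is on or before that date.

Yes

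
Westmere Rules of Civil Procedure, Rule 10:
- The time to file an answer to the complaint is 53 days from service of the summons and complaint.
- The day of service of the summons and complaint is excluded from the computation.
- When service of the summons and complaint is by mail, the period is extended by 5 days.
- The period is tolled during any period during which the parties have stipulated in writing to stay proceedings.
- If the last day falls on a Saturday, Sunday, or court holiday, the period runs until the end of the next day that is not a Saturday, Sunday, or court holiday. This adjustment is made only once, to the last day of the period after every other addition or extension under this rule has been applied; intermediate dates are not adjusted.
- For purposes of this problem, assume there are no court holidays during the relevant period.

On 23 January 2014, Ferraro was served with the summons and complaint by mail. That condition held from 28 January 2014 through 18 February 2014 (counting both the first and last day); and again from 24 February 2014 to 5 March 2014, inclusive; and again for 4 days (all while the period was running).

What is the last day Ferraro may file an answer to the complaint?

April 28, 2014

53 days after 23 January 2014 is March 17, 2014.
Service was by mail, adding 5 days: March 17, 2014 + 5 days = March 22, 2014.
From January 28, 2014 through February 18, 2014 inclusive is 22 days; tolling adds 22 days: March 22, 2014 + 22 days = April 13, 2014.
From February 24, 2014 through March 5, 2014 inclusive is 10 days; tolling adds 10 days: April 13, 2014 + 10 days = April 23, 2014.
Tolling adds 4 days: April 23, 2014 + 4 days = April 27, 2014.
April 27, 2014 is Sunday. The next qualifying day is April 28, 2014.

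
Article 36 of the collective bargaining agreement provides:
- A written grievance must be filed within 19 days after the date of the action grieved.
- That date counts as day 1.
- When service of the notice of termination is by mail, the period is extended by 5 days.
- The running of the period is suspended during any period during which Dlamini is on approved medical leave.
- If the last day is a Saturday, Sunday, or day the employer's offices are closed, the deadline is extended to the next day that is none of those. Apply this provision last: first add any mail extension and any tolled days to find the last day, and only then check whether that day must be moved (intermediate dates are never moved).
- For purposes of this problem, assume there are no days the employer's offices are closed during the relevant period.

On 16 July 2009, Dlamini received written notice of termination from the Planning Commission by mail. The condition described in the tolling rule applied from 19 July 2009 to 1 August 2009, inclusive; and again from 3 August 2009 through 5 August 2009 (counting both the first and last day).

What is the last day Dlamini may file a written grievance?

Counting 16 July 2009 as day 1, day 19 is August 3, 2009.
Service was by mail, adding 5 days: August 3, 2009 + 5 days = August 8, 2009.
From July 19, 2009 through August 1, 2009 inclusive is 14 days; tolling adds 14 days: August 8, 2009 + 14 days = August 22, 2009.
From August 3, 2009 through August 5, 2009 inclusive is 3 days; tolling adds 3 days: August 22, 2009 + 3 days = August 25, 2009.
August 25, 2009 is a Tuesday and not a day the employer's offices are closed, so no extension applies.

August 25, 2009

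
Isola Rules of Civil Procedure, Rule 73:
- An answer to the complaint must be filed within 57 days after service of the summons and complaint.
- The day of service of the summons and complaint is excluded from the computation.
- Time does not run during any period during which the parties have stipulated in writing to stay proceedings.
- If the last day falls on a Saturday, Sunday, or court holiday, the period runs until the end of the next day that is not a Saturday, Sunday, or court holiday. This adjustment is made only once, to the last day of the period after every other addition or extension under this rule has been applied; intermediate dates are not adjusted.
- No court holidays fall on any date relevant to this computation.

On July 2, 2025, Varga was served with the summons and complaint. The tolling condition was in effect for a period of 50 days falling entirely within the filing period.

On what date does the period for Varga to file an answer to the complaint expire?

October 17, 2025

57 days after July 2, 2025 is August 28, 2025.
Tolling adds 50 days: August 28, 2025 + 50 days = October 17, 2025.
October 17, 2025 is a Friday and not a court holiday, so no extension applies.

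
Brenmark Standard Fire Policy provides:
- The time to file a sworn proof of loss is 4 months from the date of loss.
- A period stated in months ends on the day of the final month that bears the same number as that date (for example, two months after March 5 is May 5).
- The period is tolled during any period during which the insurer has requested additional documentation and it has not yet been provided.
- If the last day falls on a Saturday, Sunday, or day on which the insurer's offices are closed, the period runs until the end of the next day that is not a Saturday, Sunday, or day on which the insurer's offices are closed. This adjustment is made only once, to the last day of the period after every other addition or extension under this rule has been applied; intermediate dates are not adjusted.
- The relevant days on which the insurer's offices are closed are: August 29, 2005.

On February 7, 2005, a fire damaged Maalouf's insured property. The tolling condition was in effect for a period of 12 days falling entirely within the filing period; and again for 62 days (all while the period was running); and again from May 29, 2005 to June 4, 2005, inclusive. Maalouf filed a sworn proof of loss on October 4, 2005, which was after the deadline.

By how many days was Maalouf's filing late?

4 months after February 7, 2005 is June 7, 2005.
Tolling adds 12 days: June 7, 2005 + 12 days = June 19, 2005.
Tolling adds 62 days: June 19, 2005 + 62 days = August 20, 2005.
From May 29, 2005 through June 4, 2005 inclusive is 7 days; tolling adds 7 days: August 20, 2005 + 7 days = August 27, 2005.
August 27, 2005 is Saturday; August 28, 2005 is Sunday; August 29, 2005 is a listed holiday. The next qualifying day is August 30, 2005.
The deadline is August 30, 2005; from August 30, 2005 to October 4, 2005 is 35 days.

35 days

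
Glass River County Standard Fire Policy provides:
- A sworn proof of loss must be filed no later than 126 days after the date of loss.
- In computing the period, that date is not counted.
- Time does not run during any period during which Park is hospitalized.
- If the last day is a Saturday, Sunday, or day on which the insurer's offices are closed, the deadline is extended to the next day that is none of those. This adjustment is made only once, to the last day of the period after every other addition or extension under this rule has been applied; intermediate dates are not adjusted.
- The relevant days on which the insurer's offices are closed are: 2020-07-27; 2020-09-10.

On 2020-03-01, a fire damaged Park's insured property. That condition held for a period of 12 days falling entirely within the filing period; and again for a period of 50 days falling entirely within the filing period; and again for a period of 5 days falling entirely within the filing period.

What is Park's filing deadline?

September 11, 2020

126 days after 2020-03-01 is July 5, 2020.
Tolling adds 12 days: July 5, 2020 + 12 days = July 17, 2020.
Tolling adds 50 days: July 17, 2020 + 50 days = September 5, 2020.
Tolling adds 5 days: September 5, 2020 + 5 days = September 10, 2020.
September 10, 2020 is a listed holiday. The next qualifying day is September 11, 2020.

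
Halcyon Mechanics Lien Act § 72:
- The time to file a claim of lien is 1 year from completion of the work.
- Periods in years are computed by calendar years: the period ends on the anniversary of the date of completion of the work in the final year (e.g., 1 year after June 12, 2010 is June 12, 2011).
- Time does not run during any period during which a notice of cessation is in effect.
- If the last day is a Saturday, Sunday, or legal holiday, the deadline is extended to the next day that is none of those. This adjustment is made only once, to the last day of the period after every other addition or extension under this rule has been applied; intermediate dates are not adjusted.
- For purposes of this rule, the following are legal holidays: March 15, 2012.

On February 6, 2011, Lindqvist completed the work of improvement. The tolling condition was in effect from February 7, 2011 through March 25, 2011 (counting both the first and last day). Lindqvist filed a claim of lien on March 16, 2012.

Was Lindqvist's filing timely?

Yes

1 year after February 6, 2011 is February 6, 2012.
From February 7, 2011 through March 25, 2011 inclusive is 47 days; tolling adds 47 days: February 6, 2012 + 47 days = March 24, 2012.
March 24, 2012 is Saturday; March 25, 2012 is Sunday. The next qualifying day is March 26, 2012.
The deadline is March 26, 2012; the filing on March 16, 2012 is on or before that date.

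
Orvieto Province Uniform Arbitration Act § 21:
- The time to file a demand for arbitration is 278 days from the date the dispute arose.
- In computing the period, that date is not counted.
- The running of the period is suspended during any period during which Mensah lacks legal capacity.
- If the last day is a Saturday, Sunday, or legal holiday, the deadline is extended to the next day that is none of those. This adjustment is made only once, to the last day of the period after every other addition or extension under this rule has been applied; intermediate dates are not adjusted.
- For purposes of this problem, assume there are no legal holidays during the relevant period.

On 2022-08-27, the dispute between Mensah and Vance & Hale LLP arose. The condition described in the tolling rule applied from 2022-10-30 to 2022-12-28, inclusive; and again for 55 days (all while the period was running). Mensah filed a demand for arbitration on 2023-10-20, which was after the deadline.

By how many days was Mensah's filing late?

278 days after 2022-08-27 is June 1, 2023.
From October 30, 2022 through December 28, 2022 inclusive is 60 days; tolling adds 60 days: June 1, 2023 + 60 days = July 31, 2023.
Tolling adds 55 days: July 31, 2023 + 55 days = September 24, 2023.
September 24, 2023 is Sunday. The next qualifying day is September 25, 2023.
The deadline is September 25, 2023; from September 25, 2023 to October 20, 2023 is 25 days.

25 days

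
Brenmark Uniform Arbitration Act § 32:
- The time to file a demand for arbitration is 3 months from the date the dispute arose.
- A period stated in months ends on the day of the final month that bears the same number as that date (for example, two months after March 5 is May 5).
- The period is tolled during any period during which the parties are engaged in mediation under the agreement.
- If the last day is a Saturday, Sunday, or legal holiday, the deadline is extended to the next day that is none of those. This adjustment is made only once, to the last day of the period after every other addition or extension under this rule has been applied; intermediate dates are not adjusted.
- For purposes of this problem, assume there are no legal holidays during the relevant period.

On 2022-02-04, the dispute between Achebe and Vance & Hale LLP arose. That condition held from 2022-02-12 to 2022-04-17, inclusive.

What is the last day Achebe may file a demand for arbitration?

3 months after 2022-02-04 is May 4, 2022.
From February 12, 2022 through April 17, 2022 inclusive is 65 days; tolling adds 65 days: May 4, 2022 + 65 days = July 8, 2022.
July 8, 2022 is a Friday and not a legal holiday, so no extension applies.

July 8, 2022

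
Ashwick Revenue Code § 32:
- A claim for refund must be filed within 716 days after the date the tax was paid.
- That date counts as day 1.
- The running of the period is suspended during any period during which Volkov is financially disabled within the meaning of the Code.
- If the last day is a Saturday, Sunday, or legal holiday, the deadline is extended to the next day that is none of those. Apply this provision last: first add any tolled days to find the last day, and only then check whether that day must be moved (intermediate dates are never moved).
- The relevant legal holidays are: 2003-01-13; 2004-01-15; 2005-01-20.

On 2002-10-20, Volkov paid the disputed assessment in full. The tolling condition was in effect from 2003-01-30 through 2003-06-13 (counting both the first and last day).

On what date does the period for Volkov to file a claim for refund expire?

February 16, 2005

Counting 2002-10-20 as day 1, day 716 is October 4, 2004.
From January 30, 2003 through June 13, 2003 inclusive is 135 days; tolling adds 135 days: October 4, 2004 + 135 days = February 16, 2005.
February 16, 2005 is a Wednesday and not a legal holiday, so no extension applies.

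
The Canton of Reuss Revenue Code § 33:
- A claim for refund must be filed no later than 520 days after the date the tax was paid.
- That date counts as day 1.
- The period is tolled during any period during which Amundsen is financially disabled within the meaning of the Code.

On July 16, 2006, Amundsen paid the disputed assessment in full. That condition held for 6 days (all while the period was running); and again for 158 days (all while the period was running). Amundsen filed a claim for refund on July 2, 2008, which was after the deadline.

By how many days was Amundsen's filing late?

Counting July 16, 2006 as day 1, day 520 is December 17, 2007.
Tolling adds 6 days: December 17, 2007 + 6 days = December 23, 2007.
Tolling adds 158 days: December 23, 2007 + 158 days = May 29, 2008.
The deadline is May 29, 2008; from May 29, 2008 to July 2, 2008 is 34 days.

34 days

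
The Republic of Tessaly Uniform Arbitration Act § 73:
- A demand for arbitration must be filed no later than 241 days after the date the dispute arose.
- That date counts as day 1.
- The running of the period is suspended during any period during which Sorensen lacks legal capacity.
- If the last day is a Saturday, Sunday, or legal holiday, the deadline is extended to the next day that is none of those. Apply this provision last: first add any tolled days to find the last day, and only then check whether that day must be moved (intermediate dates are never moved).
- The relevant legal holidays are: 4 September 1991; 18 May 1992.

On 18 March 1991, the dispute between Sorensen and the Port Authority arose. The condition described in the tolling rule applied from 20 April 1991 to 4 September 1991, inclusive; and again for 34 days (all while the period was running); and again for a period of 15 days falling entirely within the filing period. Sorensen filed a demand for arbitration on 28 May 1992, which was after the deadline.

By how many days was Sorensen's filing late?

9 days

Counting 18 March 1991 as day 1, day 241 is November 13, 1991.
From April 20, 1991 through September 4, 1991 inclusive is 138 days; tolling adds 138 days: November 13, 1991 + 138 days = March 30, 1992.
Tolling adds 34 days: March 30, 1992 + 34 days = May 3, 1992.
Tolling adds 15 days: May 3, 1992 + 15 days = May 18, 1992.
May 18, 1992 is a listed holiday. The next qualifying day is May 19, 1992.
The deadline is May 19, 1992; from May 19, 1992 to May 28, 1992 is 9 days.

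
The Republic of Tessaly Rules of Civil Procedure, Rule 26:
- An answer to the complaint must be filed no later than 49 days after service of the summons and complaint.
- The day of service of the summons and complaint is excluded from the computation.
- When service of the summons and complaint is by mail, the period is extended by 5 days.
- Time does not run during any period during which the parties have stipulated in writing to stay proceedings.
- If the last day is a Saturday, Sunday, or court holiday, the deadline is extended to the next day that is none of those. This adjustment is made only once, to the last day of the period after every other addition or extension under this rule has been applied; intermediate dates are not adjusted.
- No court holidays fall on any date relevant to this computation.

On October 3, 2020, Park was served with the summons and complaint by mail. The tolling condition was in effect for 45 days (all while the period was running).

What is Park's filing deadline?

January 11, 2021

49 days after October 3, 2020 is November 21, 2020.
Service was by mail, adding 5 days: November 21, 2020 + 5 days = November 26, 2020.
Tolling adds 45 days: November 26, 2020 + 45 days = January 10, 2021.
January 10, 2021 is Sunday. The next qualifying day is January 11, 2021.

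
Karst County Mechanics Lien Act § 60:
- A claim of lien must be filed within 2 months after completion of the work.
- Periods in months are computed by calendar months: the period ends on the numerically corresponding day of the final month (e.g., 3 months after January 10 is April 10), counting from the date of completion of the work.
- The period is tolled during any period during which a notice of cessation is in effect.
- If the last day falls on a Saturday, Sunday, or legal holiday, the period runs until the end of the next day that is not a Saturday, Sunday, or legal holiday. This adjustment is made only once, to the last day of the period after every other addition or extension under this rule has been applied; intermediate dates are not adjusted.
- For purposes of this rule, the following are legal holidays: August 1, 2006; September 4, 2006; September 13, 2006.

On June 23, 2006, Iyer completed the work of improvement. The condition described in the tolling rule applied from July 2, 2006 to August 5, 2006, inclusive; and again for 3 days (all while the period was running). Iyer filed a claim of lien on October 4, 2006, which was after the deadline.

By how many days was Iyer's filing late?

2 days

2 months after June 23, 2006 is August 23, 2006.
From July 2, 2006 through August 5, 2006 inclusive is 35 days; tolling adds 35 days: August 23, 2006 + 35 days = September 27, 2006.
Tolling adds 3 days: September 27, 2006 + 3 days = September 30, 2006.
September 30, 2006 is Saturday; October 1, 2006 is Sunday. The next qualifying day is October 2, 2006.
The deadline is October 2, 2006; from October 2, 2006 to October 4, 2006 is 2 days.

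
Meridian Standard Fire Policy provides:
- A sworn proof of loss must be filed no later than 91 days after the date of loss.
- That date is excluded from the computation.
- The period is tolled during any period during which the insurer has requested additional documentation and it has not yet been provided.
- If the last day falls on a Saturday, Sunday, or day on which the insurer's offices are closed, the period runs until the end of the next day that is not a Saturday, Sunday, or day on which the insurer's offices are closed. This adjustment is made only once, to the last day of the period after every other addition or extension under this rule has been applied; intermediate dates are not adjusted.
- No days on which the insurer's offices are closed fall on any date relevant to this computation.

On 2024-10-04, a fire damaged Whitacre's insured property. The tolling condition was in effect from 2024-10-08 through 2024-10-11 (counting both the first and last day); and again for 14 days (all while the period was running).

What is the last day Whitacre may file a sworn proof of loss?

January 21, 2025

91 days after 2024-10-04 is January 3, 2025.
From October 8, 2024 through October 11, 2024 inclusive is 4 days; tolling adds 4 days: January 3, 2025 + 4 days = January 7, 2025.
Tolling adds 14 days: January 7, 2025 + 14 days = January 21, 2025.
January 21, 2025 is a Tuesday and not a day on which the insurer's offices are closed, so no extension applies.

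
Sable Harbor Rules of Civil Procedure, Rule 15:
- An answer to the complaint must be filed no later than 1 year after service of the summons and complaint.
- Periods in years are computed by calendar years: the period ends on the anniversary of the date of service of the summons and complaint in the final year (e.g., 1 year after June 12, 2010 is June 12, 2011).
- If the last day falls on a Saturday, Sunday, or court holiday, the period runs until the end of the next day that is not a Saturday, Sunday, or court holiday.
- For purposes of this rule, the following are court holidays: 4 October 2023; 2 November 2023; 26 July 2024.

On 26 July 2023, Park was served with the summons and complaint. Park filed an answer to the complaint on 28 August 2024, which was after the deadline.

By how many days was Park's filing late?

1 year after 26 July 2023 is July 26, 2024.
July 26, 2024 is a listed holiday; July 27, 2024 is Saturday; July 28, 2024 is Sunday. The next qualifying day is July 29, 2024.
The deadline is July 29, 2024; from July 29, 2024 to August 28, 2024 is 30 days.

30 days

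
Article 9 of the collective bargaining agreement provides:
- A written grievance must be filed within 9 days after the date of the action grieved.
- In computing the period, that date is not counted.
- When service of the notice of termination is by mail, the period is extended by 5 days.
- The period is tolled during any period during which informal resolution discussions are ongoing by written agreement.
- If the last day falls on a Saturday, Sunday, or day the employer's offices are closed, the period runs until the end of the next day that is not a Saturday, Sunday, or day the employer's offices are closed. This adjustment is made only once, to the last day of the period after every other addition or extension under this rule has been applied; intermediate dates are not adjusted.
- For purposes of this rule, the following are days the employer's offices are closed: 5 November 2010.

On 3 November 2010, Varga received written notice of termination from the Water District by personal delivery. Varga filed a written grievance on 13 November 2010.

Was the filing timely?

9 days after 3 November 2010 is November 12, 2010.
Service was not by mail, so no mail extension applies.
November 12, 2010 is a Friday and not a day the employer's offices are closed, so no extension applies.
The deadline is November 12, 2010; the filing on November 13, 2010 is after that date.

No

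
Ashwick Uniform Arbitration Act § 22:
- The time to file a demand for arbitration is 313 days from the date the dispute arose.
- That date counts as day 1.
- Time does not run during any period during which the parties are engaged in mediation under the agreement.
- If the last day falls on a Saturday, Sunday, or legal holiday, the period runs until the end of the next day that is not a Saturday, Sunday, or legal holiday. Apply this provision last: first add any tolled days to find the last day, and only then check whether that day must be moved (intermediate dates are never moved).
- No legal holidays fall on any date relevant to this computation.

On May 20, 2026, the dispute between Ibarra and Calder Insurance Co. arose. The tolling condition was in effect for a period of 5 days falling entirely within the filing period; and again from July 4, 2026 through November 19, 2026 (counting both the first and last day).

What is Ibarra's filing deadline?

Counting May 20, 2026 as day 1, day 313 is March 28, 2027.
Tolling adds 5 days: March 28, 2027 + 5 days = April 2, 2027.
From July 4, 2026 through November 19, 2026 inclusive is 139 days; tolling adds 139 days: April 2, 2027 + 139 days = August 19, 2027.
August 19, 2027 is a Thursday and not a legal holiday, so no extension applies.

August 19, 2027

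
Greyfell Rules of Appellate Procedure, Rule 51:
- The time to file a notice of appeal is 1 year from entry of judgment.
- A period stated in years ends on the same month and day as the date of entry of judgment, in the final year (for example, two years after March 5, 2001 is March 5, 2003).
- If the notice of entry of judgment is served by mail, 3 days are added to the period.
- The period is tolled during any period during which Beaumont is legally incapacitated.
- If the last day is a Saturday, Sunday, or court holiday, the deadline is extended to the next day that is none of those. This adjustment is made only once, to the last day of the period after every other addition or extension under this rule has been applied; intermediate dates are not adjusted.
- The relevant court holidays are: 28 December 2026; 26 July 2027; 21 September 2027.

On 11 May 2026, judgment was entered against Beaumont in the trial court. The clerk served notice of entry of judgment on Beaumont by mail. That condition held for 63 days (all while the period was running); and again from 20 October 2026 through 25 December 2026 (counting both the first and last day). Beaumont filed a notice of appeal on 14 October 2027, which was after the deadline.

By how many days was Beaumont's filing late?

22 days

1 year after 11 May 2026 is May 11, 2027.
Service was by mail, adding 3 days: May 11, 2027 + 3 days = May 14, 2027.
Tolling adds 63 days: May 14, 2027 + 63 days = July 16, 2027.
From October 20, 2026 through December 25, 2026 inclusive is 67 days; tolling adds 67 days: July 16, 2027 + 67 days = September 21, 2027.
September 21, 2027 is a listed holiday. The next qualifying day is September 22, 2027.
The deadline is September 22, 2027; from September 22, 2027 to October 14, 2027 is 22 days.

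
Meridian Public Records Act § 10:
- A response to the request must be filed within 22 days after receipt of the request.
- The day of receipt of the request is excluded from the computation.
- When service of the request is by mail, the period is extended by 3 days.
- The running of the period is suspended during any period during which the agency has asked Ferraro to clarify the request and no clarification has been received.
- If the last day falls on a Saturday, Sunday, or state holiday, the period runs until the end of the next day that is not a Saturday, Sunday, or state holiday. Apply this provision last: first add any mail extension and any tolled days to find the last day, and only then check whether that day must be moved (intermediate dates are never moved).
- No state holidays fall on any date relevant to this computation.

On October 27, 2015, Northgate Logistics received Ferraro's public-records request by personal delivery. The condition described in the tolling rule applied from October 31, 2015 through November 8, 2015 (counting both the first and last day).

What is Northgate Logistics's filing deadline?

November 27, 2015

22 days after October 27, 2015 is November 18, 2015.
Service was not by mail, so no mail extension applies.
From October 31, 2015 through November 8, 2015 inclusive is 9 days; tolling adds 9 days: November 18, 2015 + 9 days = November 27, 2015.
November 27, 2015 is a Friday and not a state holiday, so no extension applies.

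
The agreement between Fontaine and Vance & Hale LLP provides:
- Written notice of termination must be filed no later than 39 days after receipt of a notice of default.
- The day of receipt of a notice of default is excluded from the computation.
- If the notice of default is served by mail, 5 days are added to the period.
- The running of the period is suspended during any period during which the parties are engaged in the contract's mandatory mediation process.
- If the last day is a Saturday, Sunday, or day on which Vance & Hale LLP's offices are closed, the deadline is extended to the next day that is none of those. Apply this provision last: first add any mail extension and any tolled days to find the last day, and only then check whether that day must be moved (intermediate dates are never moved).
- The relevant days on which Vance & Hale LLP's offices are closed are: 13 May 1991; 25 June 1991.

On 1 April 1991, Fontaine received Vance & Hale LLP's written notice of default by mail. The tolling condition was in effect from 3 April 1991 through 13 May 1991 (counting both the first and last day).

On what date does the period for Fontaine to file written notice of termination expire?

June 26, 1991

39 days after 1 April 1991 is May 10, 1991.
Service was by mail, adding 5 days: May 10, 1991 + 5 days = May 15, 1991.
From April 3, 1991 through May 13, 1991 inclusive is 41 days; tolling adds 41 days: May 15, 1991 + 41 days = June 25, 1991.
June 25, 1991 is a listed holiday. The next qualifying day is June 26, 1991.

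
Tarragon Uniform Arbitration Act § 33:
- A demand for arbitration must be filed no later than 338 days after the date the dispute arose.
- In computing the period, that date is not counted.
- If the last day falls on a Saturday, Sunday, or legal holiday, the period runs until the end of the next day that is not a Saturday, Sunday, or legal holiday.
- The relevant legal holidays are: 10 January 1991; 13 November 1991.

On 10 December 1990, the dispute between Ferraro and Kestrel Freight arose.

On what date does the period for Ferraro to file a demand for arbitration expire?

November 14, 1991

338 days after 10 December 1990 is November 13, 1991.
November 13, 1991 is a listed holiday. The next qualifying day is November 14, 1991.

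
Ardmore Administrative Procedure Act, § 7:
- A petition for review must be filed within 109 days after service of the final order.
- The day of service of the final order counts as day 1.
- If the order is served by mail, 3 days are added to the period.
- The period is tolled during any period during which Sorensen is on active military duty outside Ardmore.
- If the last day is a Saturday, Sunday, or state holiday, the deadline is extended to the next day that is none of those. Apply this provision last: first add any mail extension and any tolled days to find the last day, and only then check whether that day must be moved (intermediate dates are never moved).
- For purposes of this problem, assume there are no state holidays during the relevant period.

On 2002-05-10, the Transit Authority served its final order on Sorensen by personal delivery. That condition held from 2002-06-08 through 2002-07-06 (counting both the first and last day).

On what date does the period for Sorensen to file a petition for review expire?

September 24, 2002

Counting 2002-05-10 as day 1, day 109 is August 26, 2002.
Service was not by mail, so no mail extension applies.
From June 8, 2002 through July 6, 2002 inclusive is 29 days; tolling adds 29 days: August 26, 2002 + 29 days = September 24, 2002.
September 24, 2002 is a Tuesday and not a state holiday, so no extension applies.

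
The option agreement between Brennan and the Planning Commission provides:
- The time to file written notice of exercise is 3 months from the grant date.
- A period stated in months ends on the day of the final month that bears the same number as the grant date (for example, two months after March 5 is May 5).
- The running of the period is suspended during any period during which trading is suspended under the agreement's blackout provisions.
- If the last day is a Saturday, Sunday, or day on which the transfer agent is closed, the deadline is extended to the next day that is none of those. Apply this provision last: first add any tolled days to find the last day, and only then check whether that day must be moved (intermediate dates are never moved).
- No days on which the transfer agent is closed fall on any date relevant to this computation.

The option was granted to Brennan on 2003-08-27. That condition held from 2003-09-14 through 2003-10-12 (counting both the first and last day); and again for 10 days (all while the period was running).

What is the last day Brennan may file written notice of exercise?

3 months after 2003-08-27 is November 27, 2003.
From September 14, 2003 through October 12, 2003 inclusive is 29 days; tolling adds 29 days: November 27, 2003 + 29 days = December 26, 2003.
Tolling adds 10 days: December 26, 2003 + 10 days = January 5, 2004.
January 5, 2004 is a Monday and not a day on which the transfer agent is closed, so no extension applies.

January 5, 2004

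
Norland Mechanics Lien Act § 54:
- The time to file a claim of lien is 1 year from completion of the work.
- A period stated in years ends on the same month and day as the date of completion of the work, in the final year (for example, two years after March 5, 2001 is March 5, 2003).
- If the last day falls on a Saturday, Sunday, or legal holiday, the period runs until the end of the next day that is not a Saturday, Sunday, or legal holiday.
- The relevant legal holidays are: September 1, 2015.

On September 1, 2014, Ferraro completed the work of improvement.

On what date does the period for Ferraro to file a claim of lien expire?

1 year after September 1, 2014 is September 1, 2015.
September 1, 2015 is a listed holiday. The next qualifying day is September 2, 2015.

September 2, 2015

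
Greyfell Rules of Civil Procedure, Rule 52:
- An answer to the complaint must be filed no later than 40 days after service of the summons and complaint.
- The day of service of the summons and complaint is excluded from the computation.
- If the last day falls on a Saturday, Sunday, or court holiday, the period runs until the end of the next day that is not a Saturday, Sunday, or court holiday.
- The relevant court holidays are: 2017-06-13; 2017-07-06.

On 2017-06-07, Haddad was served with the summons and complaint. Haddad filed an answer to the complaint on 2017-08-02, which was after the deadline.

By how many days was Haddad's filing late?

16 days

40 days after 2017-06-07 is July 17, 2017.
July 17, 2017 is a Monday and not a court holiday, so no extension applies.
The deadline is July 17, 2017; from July 17, 2017 to August 2, 2017 is 16 days.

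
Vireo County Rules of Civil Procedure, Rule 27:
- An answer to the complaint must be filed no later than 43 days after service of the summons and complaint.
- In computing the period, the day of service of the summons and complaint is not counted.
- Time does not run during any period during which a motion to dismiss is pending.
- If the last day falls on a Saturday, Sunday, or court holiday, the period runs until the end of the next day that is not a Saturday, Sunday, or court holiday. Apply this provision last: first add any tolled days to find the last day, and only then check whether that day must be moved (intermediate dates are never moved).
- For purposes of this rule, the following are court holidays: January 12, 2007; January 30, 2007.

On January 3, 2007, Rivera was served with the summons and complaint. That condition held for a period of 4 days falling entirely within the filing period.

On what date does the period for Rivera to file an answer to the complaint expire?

February 19, 2007

43 days after January 3, 2007 is February 15, 2007.
Tolling adds 4 days: February 15, 2007 + 4 days = February 19, 2007.
February 19, 2007 is a Monday and not a court holiday, so no extension applies.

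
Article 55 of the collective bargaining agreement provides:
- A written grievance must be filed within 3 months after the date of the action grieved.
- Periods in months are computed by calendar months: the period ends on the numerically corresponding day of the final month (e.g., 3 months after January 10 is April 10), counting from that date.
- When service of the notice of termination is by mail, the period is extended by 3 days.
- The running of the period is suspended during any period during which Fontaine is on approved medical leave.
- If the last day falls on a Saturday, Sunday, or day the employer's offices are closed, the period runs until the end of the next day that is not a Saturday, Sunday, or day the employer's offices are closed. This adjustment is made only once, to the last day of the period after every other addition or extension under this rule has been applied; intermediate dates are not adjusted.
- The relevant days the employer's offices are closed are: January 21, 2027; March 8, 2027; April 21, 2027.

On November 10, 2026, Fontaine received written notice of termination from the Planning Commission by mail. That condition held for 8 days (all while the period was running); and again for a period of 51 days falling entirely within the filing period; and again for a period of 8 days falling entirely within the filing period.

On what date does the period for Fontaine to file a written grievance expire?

April 22, 2027

3 months after November 10, 2026 is February 10, 2027.
Service was by mail, adding 3 days: February 10, 2027 + 3 days = February 13, 2027.
Tolling adds 8 days: February 13, 2027 + 8 days = February 21, 2027.
Tolling adds 51 days: February 21, 2027 + 51 days = April 13, 2027.
Tolling adds 8 days: April 13, 2027 + 8 days = April 21, 2027.
April 21, 2027 is a listed holiday. The next qualifying day is April 22, 2027.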